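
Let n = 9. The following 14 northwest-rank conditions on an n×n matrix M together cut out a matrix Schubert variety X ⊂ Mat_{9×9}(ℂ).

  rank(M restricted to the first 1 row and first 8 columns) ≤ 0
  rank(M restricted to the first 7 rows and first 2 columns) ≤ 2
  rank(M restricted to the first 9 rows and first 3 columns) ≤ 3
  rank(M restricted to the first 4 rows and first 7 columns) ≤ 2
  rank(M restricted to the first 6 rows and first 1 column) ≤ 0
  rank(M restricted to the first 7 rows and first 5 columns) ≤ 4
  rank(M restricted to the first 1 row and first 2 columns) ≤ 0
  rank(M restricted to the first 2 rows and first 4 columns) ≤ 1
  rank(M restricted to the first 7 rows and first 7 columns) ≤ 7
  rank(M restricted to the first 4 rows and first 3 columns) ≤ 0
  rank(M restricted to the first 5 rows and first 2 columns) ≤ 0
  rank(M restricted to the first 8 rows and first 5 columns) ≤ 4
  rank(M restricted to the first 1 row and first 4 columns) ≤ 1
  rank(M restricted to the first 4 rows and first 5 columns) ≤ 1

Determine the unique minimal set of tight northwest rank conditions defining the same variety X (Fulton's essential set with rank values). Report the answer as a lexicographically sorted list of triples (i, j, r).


Computing R[i][j] = min implied NW-rank bound (n=9, 14 conditions):

  0 0 0 0 0 0 0 0 1
  0 0 0 1 1 1 1 1 2
  0 0 0 1 1 2 2 2 3
  0 0 0 1 1 2 2 3 4
  0 0 1 2 2 3 3 4 5
  0 1 2 3 3 4 4 5 6
  1 2 3 4 4 5 5 6 7
  1 2 3 4 4 5 6 7 8
  1 2 3 4 5 6 7 8 9

hence w(1..9) = (9, 4, 6, 8, 3, 2, 1, 7, 5).

ℓ(w)=24; the 7 essential cells (i,j,r):

[(1, 8, 0), (4, 3, 0), (4, 5, 1), (4, 7, 2), (5, 2, 0), (6, 1, 0), (8, 5, 4)]


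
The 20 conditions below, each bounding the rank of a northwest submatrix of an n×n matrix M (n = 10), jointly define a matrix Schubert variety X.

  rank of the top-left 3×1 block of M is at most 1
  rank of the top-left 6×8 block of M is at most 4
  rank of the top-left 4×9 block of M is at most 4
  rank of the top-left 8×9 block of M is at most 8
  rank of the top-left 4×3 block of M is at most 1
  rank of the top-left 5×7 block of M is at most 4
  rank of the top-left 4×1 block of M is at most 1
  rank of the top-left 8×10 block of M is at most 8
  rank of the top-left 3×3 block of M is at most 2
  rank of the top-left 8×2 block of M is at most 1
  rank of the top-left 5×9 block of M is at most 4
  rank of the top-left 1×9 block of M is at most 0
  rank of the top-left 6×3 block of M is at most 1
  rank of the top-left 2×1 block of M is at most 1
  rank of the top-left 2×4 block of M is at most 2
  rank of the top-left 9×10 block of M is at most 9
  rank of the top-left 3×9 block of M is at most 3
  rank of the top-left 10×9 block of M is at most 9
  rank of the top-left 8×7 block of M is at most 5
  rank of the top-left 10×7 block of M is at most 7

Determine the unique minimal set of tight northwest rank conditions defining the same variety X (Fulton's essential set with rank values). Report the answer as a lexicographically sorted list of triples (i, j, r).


Propagating the 20 rank bounds to every northwest block:

  R[1]: 0  0  0  0  0  0  0  0  0  1
  R[2]: 1  1  1  1  1  1  1  1  1  2
  R[3]: 1  1  1  2  2  2  2  2  2  3
  R[4]: 1  1  1  2  3  3  3  3  3  4
  R[5]: 1  1  1  2  3  4  4  4  4  5
  R[6]: 1  1  1  2  3  4  4  4  5  6
  R[7]: 1  1  2  3  4  5  5  5  6  7
  R[8]: 1  1  2  3  4  5  5  6  7  8
  R[9]: 1  2  3  4  5  6  6  7  8  9
  R[10]: 1  2  3  4  5  6  7  8  9  10

so w = (10, 1, 4, 5, 6, 9, 3, 8, 2, 7).

|D(w)|=22, |Ess(w)|=5:

[(1, 9, 0), (6, 3, 1), (6, 8, 4), (8, 2, 1), (8, 7, 5)]


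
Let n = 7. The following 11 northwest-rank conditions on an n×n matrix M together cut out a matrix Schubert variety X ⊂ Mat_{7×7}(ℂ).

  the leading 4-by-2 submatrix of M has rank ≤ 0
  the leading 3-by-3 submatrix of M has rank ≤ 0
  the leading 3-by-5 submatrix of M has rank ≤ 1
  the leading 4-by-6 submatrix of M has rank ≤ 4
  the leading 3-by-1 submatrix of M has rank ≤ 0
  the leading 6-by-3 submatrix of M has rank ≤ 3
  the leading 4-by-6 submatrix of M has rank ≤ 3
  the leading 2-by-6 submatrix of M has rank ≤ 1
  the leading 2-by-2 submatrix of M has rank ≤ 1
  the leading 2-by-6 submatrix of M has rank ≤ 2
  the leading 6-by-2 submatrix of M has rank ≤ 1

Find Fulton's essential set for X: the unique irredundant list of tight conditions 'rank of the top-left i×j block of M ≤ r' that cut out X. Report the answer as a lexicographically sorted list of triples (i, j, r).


Rank table r_w(7×7) implied by the 11 constraints:

  0 | 0 | 0 | 1 | 1 | 1 | 1
  0 | 0 | 0 | 1 | 1 | 1 | 2
  0 | 0 | 0 | 1 | 1 | 2 | 3
  0 | 0 | 1 | 2 | 2 | 3 | 4
  1 | 1 | 2 | 3 | 3 | 4 | 5
  1 | 1 | 2 | 3 | 4 | 5 | 6
  1 | 2 | 3 | 4 | 5 | 6 | 7

giving w = (4, 7, 6, 3, 1, 5, 2) via Δ²R.

Fulton essential set (5 of the 15 Rothe cells):

[(2, 6, 1), (3, 3, 0), (3, 5, 1), (4, 2, 0), (6, 2, 1)]


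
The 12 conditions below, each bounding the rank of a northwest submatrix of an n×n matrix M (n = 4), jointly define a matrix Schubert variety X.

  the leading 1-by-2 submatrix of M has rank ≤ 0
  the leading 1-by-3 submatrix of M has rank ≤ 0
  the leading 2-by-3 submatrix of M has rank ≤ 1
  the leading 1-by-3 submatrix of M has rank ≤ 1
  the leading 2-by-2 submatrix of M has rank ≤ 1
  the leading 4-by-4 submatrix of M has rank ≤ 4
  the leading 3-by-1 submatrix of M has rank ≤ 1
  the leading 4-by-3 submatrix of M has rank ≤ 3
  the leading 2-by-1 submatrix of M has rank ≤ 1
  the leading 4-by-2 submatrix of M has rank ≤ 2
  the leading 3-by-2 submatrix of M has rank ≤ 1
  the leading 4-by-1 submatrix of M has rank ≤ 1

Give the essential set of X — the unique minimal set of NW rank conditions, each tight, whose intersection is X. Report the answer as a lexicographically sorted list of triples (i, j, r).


The tightest implied rank at each (i,j), from the 12 conditions:

  i=1: 0, 0, 0, 1
  i=2: 1, 1, 1, 2
  i=3: 1, 1, 2, 3
  i=4: 1, 2, 3, 4

reading off 1-entries of Δ²R: w = (4, 1, 3, 2).

D(w) has 4 cells with 2 SE-corners; essential set:

[(1, 3, 0), (3, 2, 1)]


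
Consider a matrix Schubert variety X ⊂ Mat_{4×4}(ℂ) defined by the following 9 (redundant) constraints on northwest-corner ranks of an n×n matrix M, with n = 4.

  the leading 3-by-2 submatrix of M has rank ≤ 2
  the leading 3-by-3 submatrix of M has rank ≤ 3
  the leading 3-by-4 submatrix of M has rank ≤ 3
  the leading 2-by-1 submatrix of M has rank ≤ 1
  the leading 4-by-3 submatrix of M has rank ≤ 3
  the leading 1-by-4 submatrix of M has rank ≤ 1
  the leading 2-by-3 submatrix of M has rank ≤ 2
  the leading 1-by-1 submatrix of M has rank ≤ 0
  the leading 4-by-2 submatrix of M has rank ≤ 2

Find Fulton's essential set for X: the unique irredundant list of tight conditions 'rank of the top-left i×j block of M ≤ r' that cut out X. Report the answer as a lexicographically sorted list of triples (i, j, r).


The tightest implied rank at each (i,j), from the 9 conditions:

  R[1]: 0 | 1 | 1 | 1
  R[2]: 1 | 2 | 2 | 2
  R[3]: 1 | 2 | 3 | 3
  R[4]: 1 | 2 | 3 | 4

giving w = (2, 1, 3, 4) via Δ²R.

D(w) has 1 cell with 1 SE-corner; essential set:

[(1, 1, 0)]


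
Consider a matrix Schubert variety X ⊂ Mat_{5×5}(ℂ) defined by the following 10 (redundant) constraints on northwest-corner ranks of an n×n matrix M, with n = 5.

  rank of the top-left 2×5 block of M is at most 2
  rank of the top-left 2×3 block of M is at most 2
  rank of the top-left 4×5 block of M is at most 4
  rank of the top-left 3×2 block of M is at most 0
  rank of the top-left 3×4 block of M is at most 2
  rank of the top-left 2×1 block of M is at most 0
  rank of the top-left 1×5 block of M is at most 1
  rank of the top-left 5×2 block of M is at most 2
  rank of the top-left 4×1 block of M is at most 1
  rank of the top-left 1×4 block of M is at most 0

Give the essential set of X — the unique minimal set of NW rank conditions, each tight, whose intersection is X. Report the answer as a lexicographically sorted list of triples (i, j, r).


Recovering R(i,j) via the rank-extension bound from the 10 conditions:

  i=1: 0 0 0 0 1
  i=2: 0 0 1 1 2
  i=3: 0 0 1 2 3
  i=4: 1 1 2 3 4
  i=5: 1 2 3 4 5

the unique w with this rank table is (5, 3, 4, 1, 2).

|D(w)|=8, |Ess(w)|=2:

[(1, 4, 0), (3, 2, 0)]


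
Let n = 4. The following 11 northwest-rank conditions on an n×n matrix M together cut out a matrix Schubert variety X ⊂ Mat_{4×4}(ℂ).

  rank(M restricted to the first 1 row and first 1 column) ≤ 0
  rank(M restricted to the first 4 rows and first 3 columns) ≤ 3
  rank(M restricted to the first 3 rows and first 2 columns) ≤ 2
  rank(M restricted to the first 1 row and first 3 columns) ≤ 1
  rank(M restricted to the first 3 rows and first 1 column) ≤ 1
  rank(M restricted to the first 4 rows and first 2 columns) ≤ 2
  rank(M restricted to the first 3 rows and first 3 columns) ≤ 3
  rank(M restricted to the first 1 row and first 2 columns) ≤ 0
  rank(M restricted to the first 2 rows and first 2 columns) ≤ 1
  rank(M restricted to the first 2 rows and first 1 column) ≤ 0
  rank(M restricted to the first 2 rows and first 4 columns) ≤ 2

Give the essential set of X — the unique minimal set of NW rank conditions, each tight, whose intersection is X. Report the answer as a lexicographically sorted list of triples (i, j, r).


Rank table r_w(4×4) implied by the 11 constraints:

  R[1]: 0, 0, 1, 1
  R[2]: 0, 1, 2, 2
  R[3]: 1, 2, 3, 3
  R[4]: 1, 2, 3, 4

hence w(1..4) = (3, 2, 1, 4).

ℓ(w)=3; the 2 essential cells (i,j,r):

[(1, 2, 0), (2, 1, 0)]


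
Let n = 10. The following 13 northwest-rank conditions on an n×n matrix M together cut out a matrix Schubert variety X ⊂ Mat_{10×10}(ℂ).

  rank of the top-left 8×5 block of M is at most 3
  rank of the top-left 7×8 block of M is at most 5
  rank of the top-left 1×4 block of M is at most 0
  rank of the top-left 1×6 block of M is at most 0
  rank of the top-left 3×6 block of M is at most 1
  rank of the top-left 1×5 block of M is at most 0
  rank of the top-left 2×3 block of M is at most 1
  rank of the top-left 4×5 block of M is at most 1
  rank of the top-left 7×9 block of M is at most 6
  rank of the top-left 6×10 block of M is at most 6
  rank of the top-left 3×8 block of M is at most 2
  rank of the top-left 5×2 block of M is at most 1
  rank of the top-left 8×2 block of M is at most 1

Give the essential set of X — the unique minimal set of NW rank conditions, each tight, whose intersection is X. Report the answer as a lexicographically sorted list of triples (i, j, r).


Computing R[i][j] = min implied NW-rank bound (n=10, 13 conditions):

  0  0  0  0  0  0  1  1  1  1
  1  1  1  1  1  1  2  2  2  2
  1  1  1  1  1  1  2  2  3  3
  1  1  1  1  1  2  3  3  4  4
  1  1  2  2  2  3  4  4  5  5
  1  1  2  3  3  4  5  5  6  6
  1  1  2  3  3  4  5  5  6  7
  1  1  2  3  3  4  5  6  7  8
  1  2  3  4  4  5  6  7  8  9
  1  2  3  4  5  6  7  8  9  10

the unique w with this rank table is (7, 1, 9, 6, 3, 4, 10, 8, 2, 5).

D(w) has 23 cells with 7 SE-corners; essential set:

[(1, 6, 0), (3, 6, 1), (3, 8, 2), (4, 5, 1), (7, 8, 5), (8, 2, 1), (8, 5, 3)]


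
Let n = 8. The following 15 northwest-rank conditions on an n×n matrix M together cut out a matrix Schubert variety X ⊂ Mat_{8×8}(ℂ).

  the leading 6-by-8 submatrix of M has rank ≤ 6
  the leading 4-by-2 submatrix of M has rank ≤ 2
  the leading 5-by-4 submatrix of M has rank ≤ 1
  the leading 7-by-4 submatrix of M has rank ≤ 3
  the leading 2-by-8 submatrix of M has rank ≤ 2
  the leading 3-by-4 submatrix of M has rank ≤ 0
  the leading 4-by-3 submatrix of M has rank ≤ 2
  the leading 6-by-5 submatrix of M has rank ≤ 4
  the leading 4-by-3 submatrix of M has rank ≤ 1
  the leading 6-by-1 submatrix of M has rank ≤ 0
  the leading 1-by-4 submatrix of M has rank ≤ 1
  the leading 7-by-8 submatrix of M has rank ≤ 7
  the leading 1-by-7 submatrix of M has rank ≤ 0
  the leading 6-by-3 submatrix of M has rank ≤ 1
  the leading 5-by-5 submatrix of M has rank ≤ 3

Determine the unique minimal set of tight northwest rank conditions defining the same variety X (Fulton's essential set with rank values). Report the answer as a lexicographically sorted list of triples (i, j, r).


Propagating the 15 rank bounds to every northwest block:

  row 1: 0 | 0 | 0 | 0 | 0 | 0 | 0 | 1
  row 2: 0 | 0 | 0 | 0 | 1 | 1 | 1 | 2
  row 3: 0 | 0 | 0 | 0 | 1 | 2 | 2 | 3
  row 4: 0 | 1 | 1 | 1 | 2 | 3 | 3 | 4
  row 5: 0 | 1 | 1 | 1 | 2 | 3 | 4 | 5
  row 6: 0 | 1 | 1 | 2 | 3 | 4 | 5 | 6
  row 7: 1 | 2 | 2 | 3 | 4 | 5 | 6 | 7
  row 8: 1 | 2 | 3 | 4 | 5 | 6 | 7 | 8

reading off 1-entries of Δ²R: w = (8, 5, 6, 2, 7, 4, 1, 3).

Fulton essential set (5 of the 21 Rothe cells):

[(1, 7, 0), (3, 4, 0), (5, 4, 1), (6, 1, 0), (6, 3, 1)]


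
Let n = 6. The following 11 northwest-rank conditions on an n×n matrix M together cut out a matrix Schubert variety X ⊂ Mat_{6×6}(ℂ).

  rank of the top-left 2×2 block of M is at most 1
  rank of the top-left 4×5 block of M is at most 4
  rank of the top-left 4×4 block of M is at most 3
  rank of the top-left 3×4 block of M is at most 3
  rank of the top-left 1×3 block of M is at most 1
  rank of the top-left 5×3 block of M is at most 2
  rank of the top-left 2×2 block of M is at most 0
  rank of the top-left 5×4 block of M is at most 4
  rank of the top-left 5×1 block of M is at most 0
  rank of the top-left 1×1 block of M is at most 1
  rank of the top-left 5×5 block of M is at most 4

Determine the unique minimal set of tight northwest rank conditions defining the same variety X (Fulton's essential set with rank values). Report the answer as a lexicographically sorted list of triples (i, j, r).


Computing R[i][j] = min implied NW-rank bound (n=6, 11 conditions):

  row 1: 0 | 0 | 1 | 1 | 1 | 1
  row 2: 0 | 0 | 1 | 2 | 2 | 2
  row 3: 0 | 1 | 2 | 3 | 3 | 3
  row 4: 0 | 1 | 2 | 3 | 4 | 4
  row 5: 0 | 1 | 2 | 3 | 4 | 5
  row 6: 1 | 2 | 3 | 4 | 5 | 6

second differences of R give the permutation w = (3, 4, 2, 5, 6, 1).

Rothe diagram D(w) (7 cells), 2 SE-corners (essential conditions):

[(2, 2, 0), (5, 1, 0)]


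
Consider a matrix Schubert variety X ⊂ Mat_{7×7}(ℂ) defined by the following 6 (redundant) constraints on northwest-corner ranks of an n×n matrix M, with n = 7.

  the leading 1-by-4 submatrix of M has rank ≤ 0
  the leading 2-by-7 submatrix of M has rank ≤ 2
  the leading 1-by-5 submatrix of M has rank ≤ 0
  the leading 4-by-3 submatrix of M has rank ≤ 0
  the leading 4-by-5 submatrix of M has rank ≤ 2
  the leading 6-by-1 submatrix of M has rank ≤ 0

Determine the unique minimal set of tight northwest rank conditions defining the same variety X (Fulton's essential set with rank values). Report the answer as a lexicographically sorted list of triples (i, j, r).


Computing R[i][j] = min implied NW-rank bound (n=7, 6 conditions):

  0, 0, 0, 0, 0, 1, 1
  0, 0, 0, 1, 1, 2, 2
  0, 0, 0, 1, 2, 3, 3
  0, 0, 0, 1, 2, 3, 4
  0, 1, 1, 2, 3, 4, 5
  0, 1, 2, 3, 4, 5, 6
  1, 2, 3, 4, 5, 6, 7

reading off 1-entries of Δ²R: w = (6, 4, 5, 7, 2, 3, 1).

D(w) has 16 cells with 3 SE-corners; essential set:

[(1, 5, 0), (4, 3, 0), (6, 1, 0)]


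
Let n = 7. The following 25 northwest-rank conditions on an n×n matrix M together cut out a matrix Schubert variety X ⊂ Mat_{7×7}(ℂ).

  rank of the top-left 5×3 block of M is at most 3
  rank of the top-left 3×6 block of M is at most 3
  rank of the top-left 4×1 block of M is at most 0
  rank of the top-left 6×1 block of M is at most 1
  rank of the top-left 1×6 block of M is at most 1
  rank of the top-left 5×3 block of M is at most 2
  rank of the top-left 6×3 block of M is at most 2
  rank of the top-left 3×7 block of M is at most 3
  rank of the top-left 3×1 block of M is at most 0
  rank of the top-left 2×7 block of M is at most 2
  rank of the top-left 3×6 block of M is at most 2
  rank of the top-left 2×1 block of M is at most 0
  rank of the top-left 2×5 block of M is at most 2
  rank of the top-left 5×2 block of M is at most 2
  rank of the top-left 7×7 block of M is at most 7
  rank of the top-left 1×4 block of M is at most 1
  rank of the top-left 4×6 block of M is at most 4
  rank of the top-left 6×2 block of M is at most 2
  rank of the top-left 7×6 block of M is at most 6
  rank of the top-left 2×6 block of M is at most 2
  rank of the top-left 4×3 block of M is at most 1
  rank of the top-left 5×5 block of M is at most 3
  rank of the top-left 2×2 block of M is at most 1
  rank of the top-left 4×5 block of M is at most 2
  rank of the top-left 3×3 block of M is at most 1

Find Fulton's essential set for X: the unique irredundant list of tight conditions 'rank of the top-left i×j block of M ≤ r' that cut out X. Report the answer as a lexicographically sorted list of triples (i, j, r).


Recovering R(i,j) via the rank-extension bound from the 25 conditions:

  i=1: 0 | 1 | 1 | 1 | 1 | 1 | 1
  i=2: 0 | 1 | 1 | 2 | 2 | 2 | 2
  i=3: 0 | 1 | 1 | 2 | 2 | 2 | 3
  i=4: 0 | 1 | 1 | 2 | 2 | 3 | 4
  i=5: 1 | 2 | 2 | 3 | 3 | 4 | 5
  i=6: 1 | 2 | 2 | 3 | 4 | 5 | 6
  i=7: 1 | 2 | 3 | 4 | 5 | 6 | 7

so w = (2, 4, 7, 6, 1, 5, 3).

Rothe diagram D(w) (11 cells), 5 SE-corners (essential conditions):

[(3, 6, 2), (4, 1, 0), (4, 3, 1), (4, 5, 2), (6, 3, 2)]


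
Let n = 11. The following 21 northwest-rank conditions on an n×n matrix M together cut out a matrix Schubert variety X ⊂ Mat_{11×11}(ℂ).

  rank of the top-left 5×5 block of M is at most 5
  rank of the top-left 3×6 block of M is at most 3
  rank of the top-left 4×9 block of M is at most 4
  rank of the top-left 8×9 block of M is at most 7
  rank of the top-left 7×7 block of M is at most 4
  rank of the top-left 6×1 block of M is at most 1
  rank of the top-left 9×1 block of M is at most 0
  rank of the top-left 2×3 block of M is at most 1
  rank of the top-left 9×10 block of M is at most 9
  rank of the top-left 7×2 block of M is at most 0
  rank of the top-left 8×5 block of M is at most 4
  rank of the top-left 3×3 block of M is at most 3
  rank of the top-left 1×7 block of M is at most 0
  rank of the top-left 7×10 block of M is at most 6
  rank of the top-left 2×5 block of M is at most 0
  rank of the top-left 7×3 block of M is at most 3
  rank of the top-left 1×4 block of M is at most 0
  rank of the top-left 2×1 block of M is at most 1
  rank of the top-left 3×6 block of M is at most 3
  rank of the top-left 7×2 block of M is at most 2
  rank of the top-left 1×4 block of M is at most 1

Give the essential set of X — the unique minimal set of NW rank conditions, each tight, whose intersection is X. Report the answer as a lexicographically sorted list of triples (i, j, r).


Recovering R(i,j) via the rank-extension bound from the 21 conditions:

  0, 0, 0, 0, 0, 0, 0, 1, 1, 1, 1
  0, 0, 0, 0, 0, 1, 1, 2, 2, 2, 2
  0, 0, 1, 1, 1, 2, 2, 3, 3, 3, 3
  0, 0, 1, 2, 2, 3, 3, 4, 4, 4, 4
  0, 0, 1, 2, 3, 4, 4, 5, 5, 5, 5
  0, 0, 1, 2, 3, 4, 4, 5, 6, 6, 6
  0, 0, 1, 2, 3, 4, 4, 5, 6, 6, 7
  0, 1, 2, 3, 4, 5, 5, 6, 7, 7, 8
  0, 1, 2, 3, 4, 5, 6, 7, 8, 8, 9
  1, 2, 3, 4, 5, 6, 7, 8, 9, 9, 10
  1, 2, 3, 4, 5, 6, 7, 8, 9, 10, 11

giving w = (8, 6, 3, 4, 5, 9, 11, 2, 7, 1, 10) via Δ²R.

D(w) has 27 cells with 6 SE-corners; essential set:

[(1, 7, 0), (2, 5, 0), (7, 2, 0), (7, 7, 4), (7, 10, 6), (9, 1, 0)]


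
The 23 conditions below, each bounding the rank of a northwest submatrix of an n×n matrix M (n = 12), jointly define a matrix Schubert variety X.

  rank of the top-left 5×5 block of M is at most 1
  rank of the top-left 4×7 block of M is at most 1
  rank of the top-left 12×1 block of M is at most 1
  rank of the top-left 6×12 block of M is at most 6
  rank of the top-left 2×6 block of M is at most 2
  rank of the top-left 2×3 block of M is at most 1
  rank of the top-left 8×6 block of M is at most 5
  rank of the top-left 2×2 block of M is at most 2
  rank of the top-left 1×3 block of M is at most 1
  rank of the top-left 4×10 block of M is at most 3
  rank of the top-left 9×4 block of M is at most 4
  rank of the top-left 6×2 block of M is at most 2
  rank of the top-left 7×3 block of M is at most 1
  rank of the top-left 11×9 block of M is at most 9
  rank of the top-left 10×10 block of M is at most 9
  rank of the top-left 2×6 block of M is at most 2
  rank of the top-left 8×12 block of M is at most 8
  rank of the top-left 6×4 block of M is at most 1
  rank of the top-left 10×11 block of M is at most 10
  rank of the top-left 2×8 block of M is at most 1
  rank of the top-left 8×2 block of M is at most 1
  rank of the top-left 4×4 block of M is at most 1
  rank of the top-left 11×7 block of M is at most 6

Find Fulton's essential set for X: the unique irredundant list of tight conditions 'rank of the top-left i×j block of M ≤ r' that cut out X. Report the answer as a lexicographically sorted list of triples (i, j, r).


Recovering R(i,j) via the rank-extension bound from the 23 conditions:

  1 1 1 1 1 1 1 1 1 1 1 1
  1 1 1 1 1 1 1 1 2 2 2 2
  1 1 1 1 1 1 1 2 3 3 3 3
  1 1 1 1 1 1 1 2 3 3 4 4
  1 1 1 1 1 2 2 3 4 4 5 5
  1 1 1 1 2 3 3 4 5 5 6 6
  1 1 1 2 3 4 4 5 6 6 7 7
  1 1 2 3 4 5 5 6 7 7 8 8
  1 2 3 4 5 6 6 7 8 8 9 9
  1 2 3 4 5 6 6 7 8 9 10 10
  1 2 3 4 5 6 6 7 8 9 10 11
  1 2 3 4 5 6 7 8 9 10 11 12

the unique w with this rank table is (1, 9, 8, 11, 6, 5, 4, 3, 2, 10, 12, 7).

Rothe diagram D(w) (32 cells), 8 SE-corners (essential conditions):

[(2, 8, 1), (4, 7, 1), (4, 10, 3), (5, 5, 1), (6, 4, 1), (7, 3, 1), (8, 2, 1), (11, 7, 6)]


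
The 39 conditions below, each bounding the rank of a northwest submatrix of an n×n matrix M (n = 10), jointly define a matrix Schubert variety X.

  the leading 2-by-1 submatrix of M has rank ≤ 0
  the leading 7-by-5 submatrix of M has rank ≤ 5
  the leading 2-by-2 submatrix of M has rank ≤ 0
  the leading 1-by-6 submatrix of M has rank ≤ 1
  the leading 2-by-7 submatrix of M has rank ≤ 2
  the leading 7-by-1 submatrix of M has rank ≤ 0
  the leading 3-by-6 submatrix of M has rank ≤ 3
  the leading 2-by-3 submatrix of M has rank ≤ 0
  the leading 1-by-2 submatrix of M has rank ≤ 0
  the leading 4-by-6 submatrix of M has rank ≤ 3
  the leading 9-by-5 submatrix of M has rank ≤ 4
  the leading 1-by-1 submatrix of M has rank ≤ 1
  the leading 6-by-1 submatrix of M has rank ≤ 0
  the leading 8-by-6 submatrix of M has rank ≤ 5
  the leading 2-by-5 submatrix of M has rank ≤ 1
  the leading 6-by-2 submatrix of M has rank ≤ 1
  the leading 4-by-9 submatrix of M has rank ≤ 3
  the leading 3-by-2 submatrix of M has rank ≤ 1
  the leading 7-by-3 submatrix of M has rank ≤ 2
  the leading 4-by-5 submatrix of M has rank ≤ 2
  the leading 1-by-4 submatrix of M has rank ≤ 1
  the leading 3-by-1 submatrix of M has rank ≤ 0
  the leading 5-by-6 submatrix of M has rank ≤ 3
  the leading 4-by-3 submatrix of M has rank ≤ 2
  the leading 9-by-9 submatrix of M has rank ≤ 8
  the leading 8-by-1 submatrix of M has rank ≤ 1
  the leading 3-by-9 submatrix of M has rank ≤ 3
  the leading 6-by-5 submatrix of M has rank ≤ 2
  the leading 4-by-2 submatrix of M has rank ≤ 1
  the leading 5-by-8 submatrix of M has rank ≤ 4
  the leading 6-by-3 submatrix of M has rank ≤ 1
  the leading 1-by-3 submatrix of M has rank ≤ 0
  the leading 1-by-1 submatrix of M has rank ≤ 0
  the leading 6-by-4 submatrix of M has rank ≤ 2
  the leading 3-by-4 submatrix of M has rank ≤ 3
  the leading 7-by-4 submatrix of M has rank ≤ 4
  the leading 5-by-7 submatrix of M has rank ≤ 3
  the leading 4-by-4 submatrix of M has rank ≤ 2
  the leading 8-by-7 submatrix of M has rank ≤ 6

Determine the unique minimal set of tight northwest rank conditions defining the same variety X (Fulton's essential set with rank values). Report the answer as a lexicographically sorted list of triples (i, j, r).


Rank table r_w(10×10) implied by the 39 constraints:

  i=1: 0 0 0 1 1 1 1 1 1 1
  i=2: 0 0 0 1 1 2 2 2 2 2
  i=3: 0 1 1 2 2 3 3 3 3 3
  i=4: 0 1 1 2 2 3 3 3 3 4
  i=5: 0 1 1 2 2 3 3 4 4 5
  i=6: 0 1 1 2 2 3 4 5 5 6
  i=7: 0 1 2 3 3 4 5 6 6 7
  i=8: 1 2 3 4 4 5 6 7 7 8
  i=9: 1 2 3 4 4 5 6 7 8 9
  i=10: 1 2 3 4 5 6 7 8 9 10

the unique w with this rank table is (4, 6, 2, 10, 8, 7, 3, 1, 9, 5).

D(w) has 23 cells with 8 SE-corners; essential set:

[(2, 3, 0), (2, 5, 1), (4, 9, 3), (5, 7, 3), (6, 3, 1), (6, 5, 2), (7, 1, 0), (9, 5, 4)]


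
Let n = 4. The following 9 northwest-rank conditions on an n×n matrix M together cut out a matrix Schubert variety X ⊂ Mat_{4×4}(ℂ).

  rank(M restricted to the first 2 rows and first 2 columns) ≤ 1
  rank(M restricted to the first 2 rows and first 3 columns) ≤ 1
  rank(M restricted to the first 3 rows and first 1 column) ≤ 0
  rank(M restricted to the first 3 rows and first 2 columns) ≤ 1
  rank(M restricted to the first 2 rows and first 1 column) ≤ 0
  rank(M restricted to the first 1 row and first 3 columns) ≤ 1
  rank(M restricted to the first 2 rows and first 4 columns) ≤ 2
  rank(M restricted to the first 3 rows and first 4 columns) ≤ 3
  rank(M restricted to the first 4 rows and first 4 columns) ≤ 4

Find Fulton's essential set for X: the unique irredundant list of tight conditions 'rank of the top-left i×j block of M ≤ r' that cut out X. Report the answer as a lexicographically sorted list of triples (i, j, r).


Rank table r_w(4×4) implied by the 9 constraints:

  0 | 1 | 1 | 1
  0 | 1 | 1 | 2
  0 | 1 | 2 | 3
  1 | 2 | 3 | 4

so w = (2, 4, 3, 1).

D(w) has 4 cells with 2 SE-corners; essential set:

[(2, 3, 1), (3, 1, 0)]


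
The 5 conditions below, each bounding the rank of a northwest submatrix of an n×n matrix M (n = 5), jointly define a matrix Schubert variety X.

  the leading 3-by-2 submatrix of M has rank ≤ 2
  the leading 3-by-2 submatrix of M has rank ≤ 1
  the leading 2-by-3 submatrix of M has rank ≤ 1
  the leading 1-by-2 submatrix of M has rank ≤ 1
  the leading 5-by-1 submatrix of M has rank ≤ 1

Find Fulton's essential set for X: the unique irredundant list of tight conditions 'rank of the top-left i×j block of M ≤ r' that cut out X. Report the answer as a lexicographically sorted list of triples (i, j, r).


Propagating the 5 rank bounds to every northwest block:

  1 | 1 | 1 | 1 | 1
  1 | 1 | 1 | 2 | 2
  1 | 1 | 2 | 3 | 3
  1 | 2 | 3 | 4 | 4
  1 | 2 | 3 | 4 | 5

hence w(1..5) = (1, 4, 3, 2, 5).

2 SE-corners of the 3-cell Rothe diagram give Ess(w):

[(2, 3, 1), (3, 2, 1)]


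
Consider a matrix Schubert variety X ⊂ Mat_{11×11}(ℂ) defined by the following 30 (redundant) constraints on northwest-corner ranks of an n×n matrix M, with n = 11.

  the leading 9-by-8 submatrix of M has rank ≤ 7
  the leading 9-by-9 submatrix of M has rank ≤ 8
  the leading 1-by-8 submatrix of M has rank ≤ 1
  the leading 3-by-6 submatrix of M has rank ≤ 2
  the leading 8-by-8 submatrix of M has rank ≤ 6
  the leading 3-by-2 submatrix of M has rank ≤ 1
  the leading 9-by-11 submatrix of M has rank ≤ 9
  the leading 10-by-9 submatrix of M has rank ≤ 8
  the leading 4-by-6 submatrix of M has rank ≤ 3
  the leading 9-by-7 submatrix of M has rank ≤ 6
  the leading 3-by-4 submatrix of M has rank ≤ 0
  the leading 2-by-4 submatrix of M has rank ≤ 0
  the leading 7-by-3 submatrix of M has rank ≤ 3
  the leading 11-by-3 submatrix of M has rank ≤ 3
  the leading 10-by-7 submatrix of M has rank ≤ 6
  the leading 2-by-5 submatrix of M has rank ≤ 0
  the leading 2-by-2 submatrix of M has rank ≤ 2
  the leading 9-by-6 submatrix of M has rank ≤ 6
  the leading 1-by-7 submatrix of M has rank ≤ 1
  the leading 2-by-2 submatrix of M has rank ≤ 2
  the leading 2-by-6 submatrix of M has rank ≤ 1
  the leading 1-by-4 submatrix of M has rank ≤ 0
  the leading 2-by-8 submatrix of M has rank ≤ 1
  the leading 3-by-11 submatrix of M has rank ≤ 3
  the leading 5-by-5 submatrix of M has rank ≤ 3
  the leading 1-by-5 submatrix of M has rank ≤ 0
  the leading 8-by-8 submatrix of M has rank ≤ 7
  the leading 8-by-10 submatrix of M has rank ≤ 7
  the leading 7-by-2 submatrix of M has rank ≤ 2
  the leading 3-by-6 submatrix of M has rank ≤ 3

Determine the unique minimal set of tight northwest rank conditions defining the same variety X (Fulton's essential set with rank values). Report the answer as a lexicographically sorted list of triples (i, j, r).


Recovering R(i,j) via the rank-extension bound from the 30 conditions:

  R[1]: 0  0  0  0  0  1  1  1  1  1  1
  R[2]: 0  0  0  0  0  1  1  1  2  2  2
  R[3]: 0  0  0  0  1  2  2  2  3  3  3
  R[4]: 1  1  1  1  2  3  3  3  4  4  4
  R[5]: 1  2  2  2  3  4  4  4  5  5  5
  R[6]: 1  2  3  3  4  5  5  5  6  6  6
  R[7]: 1  2  3  4  5  6  6  6  7  7  7
  R[8]: 1  2  3  4  5  6  6  6  7  7  8
  R[9]: 1  2  3  4  5  6  6  7  8  8  9
  R[10]: 1  2  3  4  5  6  6  7  8  9  10
  R[11]: 1  2  3  4  5  6  7  8  9  10  11

giving w = (6, 9, 5, 1, 2, 3, 4, 11, 8, 10, 7) via Δ²R.

Rothe diagram D(w) (21 cells), 6 SE-corners (essential conditions):

[(2, 5, 0), (2, 8, 1), (3, 4, 0), (8, 8, 6), (8, 10, 7), (10, 7, 6)]


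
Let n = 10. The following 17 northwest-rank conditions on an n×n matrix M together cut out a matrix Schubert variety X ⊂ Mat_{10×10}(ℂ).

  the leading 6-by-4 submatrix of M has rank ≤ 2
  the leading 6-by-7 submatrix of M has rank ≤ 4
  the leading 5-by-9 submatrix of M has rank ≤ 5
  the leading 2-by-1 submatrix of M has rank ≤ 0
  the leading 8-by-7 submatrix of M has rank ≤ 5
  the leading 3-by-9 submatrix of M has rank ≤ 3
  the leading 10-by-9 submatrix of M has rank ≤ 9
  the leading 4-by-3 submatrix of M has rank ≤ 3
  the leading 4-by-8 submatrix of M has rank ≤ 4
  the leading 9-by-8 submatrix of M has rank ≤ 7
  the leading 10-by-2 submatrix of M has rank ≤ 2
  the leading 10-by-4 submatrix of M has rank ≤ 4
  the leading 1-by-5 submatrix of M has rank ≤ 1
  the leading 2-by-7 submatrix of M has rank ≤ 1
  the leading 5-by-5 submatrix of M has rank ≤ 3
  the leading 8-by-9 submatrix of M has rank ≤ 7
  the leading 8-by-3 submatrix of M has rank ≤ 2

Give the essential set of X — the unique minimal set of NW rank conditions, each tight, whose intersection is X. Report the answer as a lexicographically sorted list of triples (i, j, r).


Rank table r_w(10×10) implied by the 17 constraints:

  R[1]: 0, 1, 1, 1, 1, 1, 1, 1, 1, 1
  R[2]: 0, 1, 1, 1, 1, 1, 1, 2, 2, 2
  R[3]: 1, 2, 2, 2, 2, 2, 2, 3, 3, 3
  R[4]: 1, 2, 2, 2, 3, 3, 3, 4, 4, 4
  R[5]: 1, 2, 2, 2, 3, 4, 4, 5, 5, 5
  R[6]: 1, 2, 2, 2, 3, 4, 4, 5, 6, 6
  R[7]: 1, 2, 2, 3, 4, 5, 5, 6, 7, 7
  R[8]: 1, 2, 2, 3, 4, 5, 5, 6, 7, 8
  R[9]: 1, 2, 3, 4, 5, 6, 6, 7, 8, 9
  R[10]: 1, 2, 3, 4, 5, 6, 7, 8, 9, 10

second differences of R give the permutation w = (2, 8, 1, 5, 6, 9, 4, 10, 3, 7).

Fulton essential set (6 of the 17 Rothe cells):

[(2, 1, 0), (2, 7, 1), (6, 4, 2), (6, 7, 4), (8, 3, 2), (8, 7, 5)]


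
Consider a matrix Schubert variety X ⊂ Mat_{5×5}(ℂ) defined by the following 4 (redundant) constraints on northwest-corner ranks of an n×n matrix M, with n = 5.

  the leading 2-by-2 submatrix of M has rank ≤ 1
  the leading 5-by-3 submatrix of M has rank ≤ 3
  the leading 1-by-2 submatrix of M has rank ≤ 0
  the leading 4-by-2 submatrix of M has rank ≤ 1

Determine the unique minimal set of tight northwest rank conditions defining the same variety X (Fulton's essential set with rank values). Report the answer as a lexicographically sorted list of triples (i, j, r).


Computing R[i][j] = min implied NW-rank bound (n=5, 4 conditions):

  0  0  1  1  1
  1  1  2  2  2
  1  1  2  3  3
  1  1  2  3  4
  1  2  3  4  5

giving w = (3, 1, 4, 5, 2) via Δ²R.

Rothe diagram D(w) (4 cells), 2 SE-corners (essential conditions):

[(1, 2, 0), (4, 2, 1)]


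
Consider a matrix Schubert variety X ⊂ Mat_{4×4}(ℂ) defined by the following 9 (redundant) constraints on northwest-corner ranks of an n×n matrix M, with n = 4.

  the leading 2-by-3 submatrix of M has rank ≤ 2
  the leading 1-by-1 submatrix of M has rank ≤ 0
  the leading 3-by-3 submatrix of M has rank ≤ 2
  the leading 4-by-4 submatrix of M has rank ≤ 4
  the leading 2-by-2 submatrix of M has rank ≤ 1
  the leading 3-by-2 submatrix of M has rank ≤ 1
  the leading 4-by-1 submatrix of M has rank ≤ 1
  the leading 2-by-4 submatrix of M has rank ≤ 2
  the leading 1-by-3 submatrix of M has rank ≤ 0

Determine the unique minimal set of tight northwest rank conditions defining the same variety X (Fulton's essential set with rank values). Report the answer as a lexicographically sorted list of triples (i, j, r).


The tightest implied rank at each (i,j), from the 9 conditions:

  R[1]: 0  0  0  1
  R[2]: 1  1  1  2
  R[3]: 1  1  2  3
  R[4]: 1  2  3  4

second differences of R give the permutation w = (4, 1, 3, 2).

ℓ(w)=4; the 2 essential cells (i,j,r):

[(1, 3, 0), (3, 2, 1)]


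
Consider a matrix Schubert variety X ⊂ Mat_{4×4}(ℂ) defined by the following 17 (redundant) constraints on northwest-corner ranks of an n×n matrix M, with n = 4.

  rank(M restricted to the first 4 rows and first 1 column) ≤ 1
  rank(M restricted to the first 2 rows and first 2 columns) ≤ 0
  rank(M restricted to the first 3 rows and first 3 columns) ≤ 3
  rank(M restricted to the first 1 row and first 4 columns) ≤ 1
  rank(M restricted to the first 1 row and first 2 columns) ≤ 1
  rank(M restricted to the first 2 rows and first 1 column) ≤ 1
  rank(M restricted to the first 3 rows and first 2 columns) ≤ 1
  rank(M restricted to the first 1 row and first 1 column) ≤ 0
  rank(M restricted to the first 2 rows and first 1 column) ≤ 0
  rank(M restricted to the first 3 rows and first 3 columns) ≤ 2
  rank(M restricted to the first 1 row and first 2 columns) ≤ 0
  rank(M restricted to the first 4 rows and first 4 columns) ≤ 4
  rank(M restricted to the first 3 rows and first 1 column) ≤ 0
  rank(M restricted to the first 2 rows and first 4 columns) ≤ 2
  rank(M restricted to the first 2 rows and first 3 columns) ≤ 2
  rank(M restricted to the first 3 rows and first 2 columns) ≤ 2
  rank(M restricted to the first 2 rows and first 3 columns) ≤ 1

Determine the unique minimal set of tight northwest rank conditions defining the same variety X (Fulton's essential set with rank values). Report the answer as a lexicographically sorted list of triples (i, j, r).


Rank table r_w(4×4) implied by the 17 constraints:

  0  0  1  1
  0  0  1  2
  0  1  2  3
  1  2  3  4

the unique w with this rank table is (3, 4, 2, 1).

2 SE-corners of the 5-cell Rothe diagram give Ess(w):

[(2, 2, 0), (3, 1, 0)]


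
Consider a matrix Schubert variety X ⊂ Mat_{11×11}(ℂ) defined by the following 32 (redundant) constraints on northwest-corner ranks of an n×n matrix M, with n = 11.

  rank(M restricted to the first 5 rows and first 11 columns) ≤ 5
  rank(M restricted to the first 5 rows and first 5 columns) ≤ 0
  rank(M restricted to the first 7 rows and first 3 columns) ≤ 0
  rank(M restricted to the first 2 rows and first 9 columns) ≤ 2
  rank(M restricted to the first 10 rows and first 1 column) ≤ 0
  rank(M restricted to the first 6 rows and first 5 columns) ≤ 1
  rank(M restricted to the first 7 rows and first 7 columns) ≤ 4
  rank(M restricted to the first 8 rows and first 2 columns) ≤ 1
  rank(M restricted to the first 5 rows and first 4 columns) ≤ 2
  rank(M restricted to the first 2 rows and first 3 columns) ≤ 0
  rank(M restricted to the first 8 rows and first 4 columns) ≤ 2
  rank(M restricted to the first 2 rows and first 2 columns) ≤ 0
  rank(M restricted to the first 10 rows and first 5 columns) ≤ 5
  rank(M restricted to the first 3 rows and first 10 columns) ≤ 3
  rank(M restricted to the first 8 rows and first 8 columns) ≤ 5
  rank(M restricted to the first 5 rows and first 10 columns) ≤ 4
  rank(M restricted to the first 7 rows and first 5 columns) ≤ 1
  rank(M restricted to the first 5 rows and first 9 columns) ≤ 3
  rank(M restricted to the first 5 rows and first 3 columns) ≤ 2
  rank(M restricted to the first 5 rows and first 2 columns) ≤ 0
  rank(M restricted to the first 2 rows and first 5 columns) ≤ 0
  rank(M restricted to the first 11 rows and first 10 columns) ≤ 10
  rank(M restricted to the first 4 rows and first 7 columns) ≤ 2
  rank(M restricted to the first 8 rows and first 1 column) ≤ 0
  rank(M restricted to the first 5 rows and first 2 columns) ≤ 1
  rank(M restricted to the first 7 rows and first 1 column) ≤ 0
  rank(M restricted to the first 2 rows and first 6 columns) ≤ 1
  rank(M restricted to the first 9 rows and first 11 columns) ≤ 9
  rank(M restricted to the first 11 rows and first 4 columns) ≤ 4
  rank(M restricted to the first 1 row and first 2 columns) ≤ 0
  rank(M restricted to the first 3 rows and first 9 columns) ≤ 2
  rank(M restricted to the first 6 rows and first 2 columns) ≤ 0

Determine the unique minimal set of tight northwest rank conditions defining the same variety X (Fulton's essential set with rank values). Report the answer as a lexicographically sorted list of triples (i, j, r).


Computing R[i][j] = min implied NW-rank bound (n=11, 32 conditions):

  i=1: 0 0 0 0 0 1 1 1 1 1 1
  i=2: 0 0 0 0 0 1 2 2 2 2 2
  i=3: 0 0 0 0 0 1 2 2 2 3 3
  i=4: 0 0 0 0 0 1 2 3 3 4 4
  i=5: 0 0 0 0 0 1 2 3 3 4 5
  i=6: 0 0 0 1 1 2 3 4 4 5 6
  i=7: 0 0 0 1 1 2 3 4 5 6 7
  i=8: 0 1 1 2 2 3 4 5 6 7 8
  i=9: 0 1 2 3 3 4 5 6 7 8 9
  i=10: 0 1 2 3 4 5 6 7 8 9 10
  i=11: 1 2 3 4 5 6 7 8 9 10 11

reading off 1-entries of Δ²R: w = (6, 7, 10, 8, 11, 4, 9, 2, 3, 5, 1).

Fulton essential set (6 of the 38 Rothe cells):

[(3, 9, 2), (5, 5, 0), (5, 9, 3), (7, 3, 0), (7, 5, 1), (10, 1, 0)]


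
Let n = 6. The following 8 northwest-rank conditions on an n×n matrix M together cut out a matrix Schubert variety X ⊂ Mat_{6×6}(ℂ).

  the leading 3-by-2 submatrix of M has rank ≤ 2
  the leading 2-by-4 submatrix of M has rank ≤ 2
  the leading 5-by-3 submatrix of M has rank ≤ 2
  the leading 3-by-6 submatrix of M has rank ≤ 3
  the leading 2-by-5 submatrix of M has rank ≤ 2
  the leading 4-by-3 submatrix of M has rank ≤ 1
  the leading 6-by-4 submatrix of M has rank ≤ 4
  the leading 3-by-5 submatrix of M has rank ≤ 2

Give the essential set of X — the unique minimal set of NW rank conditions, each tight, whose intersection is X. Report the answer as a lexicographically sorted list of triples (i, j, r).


Propagating the 8 rank bounds to every northwest block:

  row 1: 1, 1, 1, 1, 1, 1
  row 2: 1, 1, 1, 2, 2, 2
  row 3: 1, 1, 1, 2, 2, 3
  row 4: 1, 1, 1, 2, 3, 4
  row 5: 1, 2, 2, 3, 4, 5
  row 6: 1, 2, 3, 4, 5, 6

second differences of R give the permutation w = (1, 4, 6, 5, 2, 3).

D(w) has 7 cells with 2 SE-corners; essential set:

[(3, 5, 2), (4, 3, 1)]


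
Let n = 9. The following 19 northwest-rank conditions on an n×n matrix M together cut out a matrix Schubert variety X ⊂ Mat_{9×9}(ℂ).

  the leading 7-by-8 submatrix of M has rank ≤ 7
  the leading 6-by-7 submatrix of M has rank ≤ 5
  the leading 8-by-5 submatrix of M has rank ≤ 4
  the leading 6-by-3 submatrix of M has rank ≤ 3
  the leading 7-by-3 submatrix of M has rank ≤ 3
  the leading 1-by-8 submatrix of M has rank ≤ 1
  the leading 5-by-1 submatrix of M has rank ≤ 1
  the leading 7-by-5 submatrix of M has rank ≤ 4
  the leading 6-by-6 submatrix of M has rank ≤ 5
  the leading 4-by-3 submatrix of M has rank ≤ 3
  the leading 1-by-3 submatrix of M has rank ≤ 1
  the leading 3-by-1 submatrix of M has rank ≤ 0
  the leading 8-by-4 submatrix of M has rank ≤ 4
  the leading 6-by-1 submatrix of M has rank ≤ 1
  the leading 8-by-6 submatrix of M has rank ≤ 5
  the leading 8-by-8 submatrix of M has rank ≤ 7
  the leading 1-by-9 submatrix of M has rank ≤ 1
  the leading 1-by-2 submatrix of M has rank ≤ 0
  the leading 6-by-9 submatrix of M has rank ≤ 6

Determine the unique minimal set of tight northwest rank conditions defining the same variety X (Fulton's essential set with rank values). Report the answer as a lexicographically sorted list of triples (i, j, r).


Reconstructing r_w from the 19 given conditions:

  0  0  1  1  1  1  1  1  1
  0  1  2  2  2  2  2  2  2
  0  1  2  3  3  3  3  3  3
  1  2  3  4  4  4  4  4  4
  1  2  3  4  4  5  5  5  5
  1  2  3  4  4  5  5  6  6
  1  2  3  4  4  5  6  7  7
  1  2  3  4  4  5  6  7  8
  1  2  3  4  5  6  7  8  9

reading off 1-entries of Δ²R: w = (3, 2, 4, 1, 6, 8, 7, 9, 5).

D(w) has 9 cells with 4 SE-corners; essential set:

[(1, 2, 0), (3, 1, 0), (6, 7, 5), (8, 5, 4)]
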